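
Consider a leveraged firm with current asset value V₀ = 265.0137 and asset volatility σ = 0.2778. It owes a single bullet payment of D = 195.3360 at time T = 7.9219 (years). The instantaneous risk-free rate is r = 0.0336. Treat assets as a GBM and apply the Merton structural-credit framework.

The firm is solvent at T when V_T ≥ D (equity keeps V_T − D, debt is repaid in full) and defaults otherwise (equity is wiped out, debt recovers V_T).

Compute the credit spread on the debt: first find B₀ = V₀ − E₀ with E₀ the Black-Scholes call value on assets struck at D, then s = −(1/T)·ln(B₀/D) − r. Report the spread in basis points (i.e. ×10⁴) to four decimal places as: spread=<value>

spread=183.1862

d₁ = [ln(V₀/D) + (r + σ²/2)T] / (σ√T)
   = [ln(265.0137/195.3360) + (0.0336 + 0.5·0.2778²)·7.9219] / (0.2778·√7.9219)
   = [0.305060 + 0.571854] / 0.781892 = 1.121528
d₂ = d₁ − σ√T = 1.121528 − 0.781892 = 0.339636
N(d₁) = 0.868968,  N(d₂) = 0.632935,  e^(−rT) = 0.766304
E₀ = V₀·N(d₁) − D·e^(−rT)·N(d₂)
   = 265.0137·0.868968 − 195.3360·0.766304·0.632935 = 135.546565
B₀ = V₀ − E₀ = 265.0137 − 135.546565 = 129.467135
spread = −(1/T)·ln(B₀/D) − r = −(1/7.9219)·ln(129.467135/195.3360) − 0.0336 = 0.01831862
in basis points: 0.01831862 × 10⁴ = 183.1862 bp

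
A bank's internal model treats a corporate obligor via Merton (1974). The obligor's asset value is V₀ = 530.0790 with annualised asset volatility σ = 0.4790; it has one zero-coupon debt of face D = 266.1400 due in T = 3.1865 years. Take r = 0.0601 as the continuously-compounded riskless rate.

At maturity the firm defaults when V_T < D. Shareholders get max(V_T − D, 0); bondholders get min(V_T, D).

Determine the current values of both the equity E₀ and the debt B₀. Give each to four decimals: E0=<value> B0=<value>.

E0=331.9883 B0=198.0907

d₁ = [ln(V₀/D) + (r + σ²/2)T] / (σ√T)
   = [ln(530.0790/266.1400) + (0.0601 + 0.5·0.4790²)·3.1865] / (0.4790·√3.1865)
   = [0.689004 + 0.557066] / 0.855052 = 1.457302
d₂ = d₁ − σ√T = 1.457302 − 0.855052 = 0.602250
N(d₁) = 0.927484,  N(d₂) = 0.726496,  e^(−rT) = 0.825712
E₀ = V₀·N(d₁) − D·e^(−rT)·N(d₂)
   = 530.0790·0.927484 − 266.1400·0.825712·0.726496 = 331.988265
B₀ = V₀ − E₀ = 530.0790 − 331.988265 = 198.090735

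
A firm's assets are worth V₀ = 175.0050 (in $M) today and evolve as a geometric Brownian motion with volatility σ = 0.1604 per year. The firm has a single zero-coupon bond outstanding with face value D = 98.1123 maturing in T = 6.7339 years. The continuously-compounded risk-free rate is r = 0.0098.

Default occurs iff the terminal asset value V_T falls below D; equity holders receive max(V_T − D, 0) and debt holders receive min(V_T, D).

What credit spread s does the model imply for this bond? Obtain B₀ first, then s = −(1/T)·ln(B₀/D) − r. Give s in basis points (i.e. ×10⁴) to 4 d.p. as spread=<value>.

d₁ = [ln(V₀/D) + (r + σ²/2)T] / (σ√T)
   = [ln(175.0050/98.1123) + (0.0098 + 0.5·0.1604²)·6.7339] / (0.1604·√6.7339)
   = [0.578702 + 0.152618] / 0.416234 = 1.756991
d₂ = d₁ − σ√T = 1.756991 − 0.416234 = 1.340756
N(d₁) = 0.960540,  N(d₂) = 0.910000,  e^(−rT) = 0.936138
E₀ = V₀·N(d₁) − D·e^(−rT)·N(d₂)
   = 175.0050·0.960540 − 98.1123·0.936138·0.910000 = 84.518866
B₀ = V₀ − E₀ = 175.0050 − 84.518866 = 90.486134
spread = −(1/T)·ln(B₀/D) − r = −(1/6.7339)·ln(90.486134/98.1123) − 0.0098 = 0.00221623
in basis points: 0.00221623 × 10⁴ = 22.1623 bp

spread=22.1623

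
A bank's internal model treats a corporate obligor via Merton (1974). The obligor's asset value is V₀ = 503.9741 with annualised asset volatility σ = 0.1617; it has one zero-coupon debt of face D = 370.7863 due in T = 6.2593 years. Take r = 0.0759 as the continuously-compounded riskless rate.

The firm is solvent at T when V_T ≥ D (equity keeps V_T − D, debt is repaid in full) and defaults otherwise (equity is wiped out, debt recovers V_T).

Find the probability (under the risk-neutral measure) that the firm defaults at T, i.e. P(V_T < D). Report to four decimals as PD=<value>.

PD=0.0418

d₁ = [ln(V₀/D) + (r + σ²/2)T] / (σ√T)
   = [ln(503.9741/370.7863) + (0.0759 + 0.5·0.1617²)·6.2593] / (0.1617·√6.2593)
   = [0.306899 + 0.556911] / 0.404551 = 2.135234
d₂ = d₁ − σ√T = 2.135234 − 0.404551 = 1.730684
risk-neutral PD = N(−d₂) = N(-1.730684) = 0.041754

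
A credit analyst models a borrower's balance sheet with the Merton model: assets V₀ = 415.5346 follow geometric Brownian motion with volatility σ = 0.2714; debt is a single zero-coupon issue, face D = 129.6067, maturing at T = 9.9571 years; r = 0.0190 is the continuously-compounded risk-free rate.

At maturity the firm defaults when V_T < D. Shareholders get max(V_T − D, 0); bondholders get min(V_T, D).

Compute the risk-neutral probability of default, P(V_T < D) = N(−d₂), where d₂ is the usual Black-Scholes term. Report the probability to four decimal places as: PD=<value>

d₁ = [ln(V₀/D) + (r + σ²/2)T] / (σ√T)
   = [ln(415.5346/129.6067) + (0.0190 + 0.5·0.2714²)·9.9571] / (0.2714·√9.9571)
   = [1.165061 + 0.555895] / 0.856399 = 2.009526
d₂ = d₁ − σ√T = 2.009526 − 0.856399 = 1.153126
risk-neutral PD = N(−d₂) = N(-1.153126) = 0.124429

PD=0.1244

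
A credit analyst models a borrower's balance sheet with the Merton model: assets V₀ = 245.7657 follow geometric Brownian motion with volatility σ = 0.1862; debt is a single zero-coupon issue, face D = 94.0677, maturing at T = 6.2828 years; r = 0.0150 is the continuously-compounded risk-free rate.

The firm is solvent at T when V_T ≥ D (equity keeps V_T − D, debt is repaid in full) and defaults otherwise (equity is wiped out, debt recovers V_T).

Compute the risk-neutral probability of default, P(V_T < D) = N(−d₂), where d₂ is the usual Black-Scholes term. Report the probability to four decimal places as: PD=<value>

d₁ = [ln(V₀/D) + (r + σ²/2)T] / (σ√T)
   = [ln(245.7657/94.0677) + (0.0150 + 0.5·0.1862²)·6.2828] / (0.1862·√6.2828)
   = [0.960364 + 0.203156] / 0.466720 = 2.492972
d₂ = d₁ − σ√T = 2.492972 − 0.466720 = 2.026252
risk-neutral PD = N(−d₂) = N(-2.026252) = 0.021369

PD=0.0214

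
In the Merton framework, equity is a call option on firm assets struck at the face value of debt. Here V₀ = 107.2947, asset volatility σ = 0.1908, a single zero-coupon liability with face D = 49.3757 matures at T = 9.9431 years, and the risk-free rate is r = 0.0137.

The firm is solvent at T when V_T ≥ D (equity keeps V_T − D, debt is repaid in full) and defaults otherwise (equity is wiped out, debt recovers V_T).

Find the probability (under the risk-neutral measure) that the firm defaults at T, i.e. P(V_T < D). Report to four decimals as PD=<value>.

d₁ = [ln(V₀/D) + (r + σ²/2)T] / (σ√T)
   = [ln(107.2947/49.3757) + (0.0137 + 0.5·0.1908²)·9.9431] / (0.1908·√9.9431)
   = [0.776121 + 0.317208] / 0.601644 = 1.817237
d₂ = d₁ − σ√T = 1.817237 − 0.601644 = 1.215593
risk-neutral PD = N(−d₂) = N(-1.215593) = 0.112070

PD=0.1121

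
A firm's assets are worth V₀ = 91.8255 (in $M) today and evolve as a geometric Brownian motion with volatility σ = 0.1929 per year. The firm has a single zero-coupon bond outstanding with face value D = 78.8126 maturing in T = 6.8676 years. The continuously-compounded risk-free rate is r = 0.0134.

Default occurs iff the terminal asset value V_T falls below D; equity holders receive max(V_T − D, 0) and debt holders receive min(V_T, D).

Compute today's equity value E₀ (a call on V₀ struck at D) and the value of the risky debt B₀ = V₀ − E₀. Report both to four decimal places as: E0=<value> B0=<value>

d₁ = [ln(V₀/D) + (r + σ²/2)T] / (σ√T)
   = [ln(91.8255/78.8126) + (0.0134 + 0.5·0.1929²)·6.8676] / (0.1929·√6.8676)
   = [0.152817 + 0.219799] / 0.505516 = 0.737101
d₂ = d₁ − σ√T = 0.737101 − 0.505516 = 0.231585
N(d₁) = 0.769469,  N(d₂) = 0.591570,  e^(−rT) = 0.912082
E₀ = V₀·N(d₁) − D·e^(−rT)·N(d₂)
   = 91.8255·0.769469 − 78.8126·0.912082·0.591570 = 28.132797
B₀ = V₀ − E₀ = 91.8255 − 28.132797 = 63.692703

E0=28.1328 B0=63.6927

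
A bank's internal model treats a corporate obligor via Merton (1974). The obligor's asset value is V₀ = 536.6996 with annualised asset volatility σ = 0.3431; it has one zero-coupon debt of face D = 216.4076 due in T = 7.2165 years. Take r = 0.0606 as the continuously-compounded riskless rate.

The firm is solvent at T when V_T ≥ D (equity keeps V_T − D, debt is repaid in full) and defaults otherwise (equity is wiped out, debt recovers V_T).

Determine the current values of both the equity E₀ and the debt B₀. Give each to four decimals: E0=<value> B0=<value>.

d₁ = [ln(V₀/D) + (r + σ²/2)T] / (σ√T)
   = [ln(536.6996/216.4076) + (0.0606 + 0.5·0.3431²)·7.2165] / (0.3431·√7.2165)
   = [0.908275 + 0.862074] / 0.921688 = 1.920768
d₂ = d₁ − σ√T = 1.920768 − 0.921688 = 0.999080
N(d₁) = 0.972620,  N(d₂) = 0.841122,  e^(−rT) = 0.645765
E₀ = V₀·N(d₁) − D·e^(−rT)·N(d₂)
   = 536.6996·0.972620 − 216.4076·0.645765·0.841122 = 404.459043
B₀ = V₀ − E₀ = 536.6996 − 404.459043 = 132.240557

E0=404.4590 B0=132.2406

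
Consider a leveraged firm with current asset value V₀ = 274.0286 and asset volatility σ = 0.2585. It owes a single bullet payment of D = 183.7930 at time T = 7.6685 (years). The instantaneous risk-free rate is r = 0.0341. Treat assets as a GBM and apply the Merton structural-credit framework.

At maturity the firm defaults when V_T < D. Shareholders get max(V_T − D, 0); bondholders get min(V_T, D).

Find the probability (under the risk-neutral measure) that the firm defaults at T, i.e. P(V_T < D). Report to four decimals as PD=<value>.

PD=0.2859

d₁ = [ln(V₀/D) + (r + σ²/2)T] / (σ√T)
   = [ln(274.0286/183.7930) + (0.0341 + 0.5·0.2585²)·7.6685] / (0.2585·√7.6685)
   = [0.399422 + 0.517709] / 0.715840 = 1.281197
d₂ = d₁ − σ√T = 1.281197 − 0.715840 = 0.565357
risk-neutral PD = N(−d₂) = N(-0.565357) = 0.285915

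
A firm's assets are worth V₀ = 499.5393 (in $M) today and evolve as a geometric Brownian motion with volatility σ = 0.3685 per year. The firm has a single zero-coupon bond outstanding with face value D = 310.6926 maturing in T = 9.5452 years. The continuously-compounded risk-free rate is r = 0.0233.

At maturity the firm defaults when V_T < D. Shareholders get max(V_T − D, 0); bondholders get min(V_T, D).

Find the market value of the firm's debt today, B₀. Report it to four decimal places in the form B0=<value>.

B0=187.9319

d₁ = [ln(V₀/D) + (r + σ²/2)T] / (σ√T)
   = [ln(499.5393/310.6926) + (0.0233 + 0.5·0.3685²)·9.5452] / (0.3685·√9.5452)
   = [0.474882 + 0.870485] / 1.138492 = 1.181710
d₂ = d₁ − σ√T = 1.181710 − 1.138492 = 0.043218
N(d₁) = 0.881340,  N(d₂) = 0.517236,  e^(−rT) = 0.800593
E₀ = V₀·N(d₁) − D·e^(−rT)·N(d₂)
   = 499.5393·0.881340 − 310.6926·0.800593·0.517236 = 311.607407
B₀ = V₀ − E₀ = 499.5393 − 311.607407 = 187.931893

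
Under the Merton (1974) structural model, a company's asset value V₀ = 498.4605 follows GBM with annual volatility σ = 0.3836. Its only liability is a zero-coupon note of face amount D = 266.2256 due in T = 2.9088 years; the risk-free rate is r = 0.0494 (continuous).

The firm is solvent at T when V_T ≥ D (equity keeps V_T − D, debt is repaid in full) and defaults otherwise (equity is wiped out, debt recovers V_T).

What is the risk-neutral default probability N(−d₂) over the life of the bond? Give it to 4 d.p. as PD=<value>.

d₁ = [ln(V₀/D) + (r + σ²/2)T] / (σ√T)
   = [ln(498.4605/266.2256) + (0.0494 + 0.5·0.3836²)·2.9088] / (0.3836·√2.9088)
   = [0.627180 + 0.357708] / 0.654238 = 1.505399
d₂ = d₁ − σ√T = 1.505399 − 0.654238 = 0.851161
risk-neutral PD = N(−d₂) = N(-0.851161) = 0.197340

PD=0.1973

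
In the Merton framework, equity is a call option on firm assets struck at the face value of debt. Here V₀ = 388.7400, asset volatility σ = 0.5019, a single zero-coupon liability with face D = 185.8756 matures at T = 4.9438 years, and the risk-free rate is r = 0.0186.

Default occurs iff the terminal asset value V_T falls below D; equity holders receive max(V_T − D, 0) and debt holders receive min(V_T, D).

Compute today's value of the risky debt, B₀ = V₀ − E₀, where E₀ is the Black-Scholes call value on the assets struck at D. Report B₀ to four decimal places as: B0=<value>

B0=134.7815

d₁ = [ln(V₀/D) + (r + σ²/2)T] / (σ√T)
   = [ln(388.7400/185.8756) + (0.0186 + 0.5·0.5019²)·4.9438] / (0.5019·√4.9438)
   = [0.737833 + 0.714635] / 1.115957 = 1.301545
d₂ = d₁ − σ√T = 1.301545 − 1.115957 = 0.185587
N(d₁) = 0.903464,  N(d₂) = 0.573616,  e^(−rT) = 0.912146
E₀ = V₀·N(d₁) − D·e^(−rT)·N(d₂)
   = 388.7400·0.903464 − 185.8756·0.912146·0.573616 = 253.958451
B₀ = V₀ − E₀ = 388.7400 − 253.958451 = 134.781549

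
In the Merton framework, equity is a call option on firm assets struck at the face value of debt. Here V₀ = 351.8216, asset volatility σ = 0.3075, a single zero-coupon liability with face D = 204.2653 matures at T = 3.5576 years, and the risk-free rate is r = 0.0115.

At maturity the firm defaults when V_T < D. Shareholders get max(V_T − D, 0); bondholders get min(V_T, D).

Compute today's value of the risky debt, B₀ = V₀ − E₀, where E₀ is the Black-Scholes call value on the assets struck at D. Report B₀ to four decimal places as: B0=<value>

d₁ = [ln(V₀/D) + (r + σ²/2)T] / (σ√T)
   = [ln(351.8216/204.2653) + (0.0115 + 0.5·0.3075²)·3.5576] / (0.3075·√3.5576)
   = [0.543705 + 0.209109] / 0.579994 = 1.297967
d₂ = d₁ − σ√T = 1.297967 − 0.579994 = 0.717973
N(d₁) = 0.902851,  N(d₂) = 0.763613,  e^(−rT) = 0.959913
E₀ = V₀·N(d₁) − D·e^(−rT)·N(d₂)
   = 351.8216·0.902851 − 204.2653·0.959913·0.763613 = 167.915456
B₀ = V₀ − E₀ = 351.8216 − 167.915456 = 183.906144

B0=183.9061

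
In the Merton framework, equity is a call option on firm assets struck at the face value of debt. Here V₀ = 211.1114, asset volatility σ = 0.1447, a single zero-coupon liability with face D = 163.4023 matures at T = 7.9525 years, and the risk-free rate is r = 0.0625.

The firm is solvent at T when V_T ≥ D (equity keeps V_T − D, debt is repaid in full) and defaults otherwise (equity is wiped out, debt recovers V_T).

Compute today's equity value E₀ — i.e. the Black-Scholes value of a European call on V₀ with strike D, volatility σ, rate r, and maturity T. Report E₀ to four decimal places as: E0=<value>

d₁ = [ln(V₀/D) + (r + σ²/2)T] / (σ√T)
   = [ln(211.1114/163.4023) + (0.0625 + 0.5·0.1447²)·7.9525] / (0.1447·√7.9525)
   = [0.256171 + 0.580286] / 0.408057 = 2.049856
d₂ = d₁ − σ√T = 2.049856 − 0.408057 = 1.641799
N(d₁) = 0.979811,  N(d₂) = 0.949684,  e^(−rT) = 0.608334
E₀ = V₀·N(d₁) − D·e^(−rT)·N(d₂)
   = 211.1114·0.979811 − 163.4023·0.608334·0.949684 = 112.447599

E0=112.4476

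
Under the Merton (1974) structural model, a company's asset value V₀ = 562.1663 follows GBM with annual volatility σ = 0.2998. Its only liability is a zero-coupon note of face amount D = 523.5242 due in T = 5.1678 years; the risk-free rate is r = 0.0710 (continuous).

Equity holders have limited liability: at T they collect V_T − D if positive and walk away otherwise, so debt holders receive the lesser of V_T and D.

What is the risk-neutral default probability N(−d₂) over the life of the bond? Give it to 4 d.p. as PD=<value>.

d₁ = [ln(V₀/D) + (r + σ²/2)T] / (σ√T)
   = [ln(562.1663/523.5242) + (0.0710 + 0.5·0.2998²)·5.1678] / (0.2998·√5.1678)
   = [0.071214 + 0.599155] / 0.681529 = 0.983625
d₂ = d₁ − σ√T = 0.983625 − 0.681529 = 0.302096
risk-neutral PD = N(−d₂) = N(-0.302096) = 0.381289

PD=0.3813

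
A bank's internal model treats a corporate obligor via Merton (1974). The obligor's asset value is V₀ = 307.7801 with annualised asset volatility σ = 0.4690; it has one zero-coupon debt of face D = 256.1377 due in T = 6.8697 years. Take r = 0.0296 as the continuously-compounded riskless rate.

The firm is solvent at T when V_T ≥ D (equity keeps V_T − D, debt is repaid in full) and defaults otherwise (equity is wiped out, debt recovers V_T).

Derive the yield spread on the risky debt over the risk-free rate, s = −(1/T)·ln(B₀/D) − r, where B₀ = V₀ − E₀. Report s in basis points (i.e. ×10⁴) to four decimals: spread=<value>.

d₁ = [ln(V₀/D) + (r + σ²/2)T] / (σ√T)
   = [ln(307.7801/256.1377) + (0.0296 + 0.5·0.4690²)·6.8697] / (0.4690·√6.8697)
   = [0.183670 + 0.958876] / 1.229254 = 0.929463
d₂ = d₁ − σ√T = 0.929463 − 1.229254 = -0.299791
N(d₁) = 0.823675,  N(d₂) = 0.382168,  e^(−rT) = 0.815998
E₀ = V₀·N(d₁) − D·e^(−rT)·N(d₂)
   = 307.7801·0.823675 − 256.1377·0.815998·0.382168 = 173.634727
B₀ = V₀ − E₀ = 307.7801 − 173.634727 = 134.145373
spread = −(1/T)·ln(B₀/D) − r = −(1/6.8697)·ln(134.145373/256.1377) − 0.0296 = 0.06455129
in basis points: 0.06455129 × 10⁴ = 645.5129 bp

spread=645.5129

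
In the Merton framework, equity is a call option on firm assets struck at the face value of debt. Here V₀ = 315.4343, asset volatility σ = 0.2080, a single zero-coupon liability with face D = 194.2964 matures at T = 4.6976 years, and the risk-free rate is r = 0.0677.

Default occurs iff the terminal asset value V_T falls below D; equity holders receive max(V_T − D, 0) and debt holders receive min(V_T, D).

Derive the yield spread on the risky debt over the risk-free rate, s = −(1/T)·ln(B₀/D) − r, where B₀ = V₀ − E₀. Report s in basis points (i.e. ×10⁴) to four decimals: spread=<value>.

d₁ = [ln(V₀/D) + (r + σ²/2)T] / (σ√T)
   = [ln(315.4343/194.2964) + (0.0677 + 0.5·0.2080²)·4.6976] / (0.2080·√4.6976)
   = [0.484566 + 0.419646] / 0.450818 = 2.005713
d₂ = d₁ − σ√T = 2.005713 − 0.450818 = 1.554895
N(d₁) = 0.977557,  N(d₂) = 0.940014,  e^(−rT) = 0.727583
E₀ = V₀·N(d₁) − D·e^(−rT)·N(d₂)
   = 315.4343·0.977557 − 194.2964·0.727583·0.940014 = 175.468118
B₀ = V₀ − E₀ = 315.4343 − 175.468118 = 139.966182
spread = −(1/T)·ln(B₀/D) − r = −(1/4.6976)·ln(139.966182/194.2964) − 0.0677 = 0.00211948
in basis points: 0.00211948 × 10⁴ = 21.1948 bp

spread=21.1948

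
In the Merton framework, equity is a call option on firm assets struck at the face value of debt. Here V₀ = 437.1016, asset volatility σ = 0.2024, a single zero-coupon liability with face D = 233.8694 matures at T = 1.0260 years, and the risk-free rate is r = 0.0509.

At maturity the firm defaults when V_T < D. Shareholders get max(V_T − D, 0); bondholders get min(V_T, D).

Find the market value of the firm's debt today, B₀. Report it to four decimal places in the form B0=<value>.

B0=221.9614

d₁ = [ln(V₀/D) + (r + σ²/2)T] / (σ√T)
   = [ln(437.1016/233.8694) + (0.0509 + 0.5·0.2024²)·1.0260] / (0.2024·√1.0260)
   = [0.625403 + 0.073239] / 0.205014 = 3.407770
d₂ = d₁ − σ√T = 3.407770 − 0.205014 = 3.202756
N(d₁) = 0.999673,  N(d₂) = 0.999319,  e^(−rT) = 0.949117
E₀ = V₀·N(d₁) − D·e^(−rT)·N(d₂)
   = 437.1016·0.999673 − 233.8694·0.949117·0.999319 = 215.140151
B₀ = V₀ − E₀ = 437.1016 − 215.140151 = 221.961449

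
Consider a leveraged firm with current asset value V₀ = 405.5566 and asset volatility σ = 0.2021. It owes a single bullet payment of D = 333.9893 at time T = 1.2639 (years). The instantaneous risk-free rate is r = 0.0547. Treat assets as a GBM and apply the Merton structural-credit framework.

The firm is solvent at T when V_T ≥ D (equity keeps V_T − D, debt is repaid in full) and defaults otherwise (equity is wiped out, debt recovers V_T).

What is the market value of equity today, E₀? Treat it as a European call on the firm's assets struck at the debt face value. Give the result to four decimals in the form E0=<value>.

d₁ = [ln(V₀/D) + (r + σ²/2)T] / (σ√T)
   = [ln(405.5566/333.9893) + (0.0547 + 0.5·0.2021²)·1.2639] / (0.2021·√1.2639)
   = [0.194151 + 0.094947] / 0.227208 = 1.272398
d₂ = d₁ − σ√T = 1.272398 − 0.227208 = 1.045191
N(d₁) = 0.898384,  N(d₂) = 0.852033,  e^(−rT) = 0.933200
E₀ = V₀·N(d₁) − D·e^(−rT)·N(d₂)
   = 405.5566·0.898384 − 333.9893·0.933200·0.852033 = 98.785014

E0=98.7850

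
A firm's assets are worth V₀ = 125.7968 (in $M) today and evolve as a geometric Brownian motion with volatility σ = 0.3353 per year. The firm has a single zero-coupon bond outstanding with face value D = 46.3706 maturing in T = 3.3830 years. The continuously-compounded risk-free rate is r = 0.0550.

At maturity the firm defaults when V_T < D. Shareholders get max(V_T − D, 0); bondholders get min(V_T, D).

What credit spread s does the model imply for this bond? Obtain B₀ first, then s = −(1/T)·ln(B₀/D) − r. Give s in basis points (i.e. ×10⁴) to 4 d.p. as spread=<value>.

spread=33.5170

d₁ = [ln(V₀/D) + (r + σ²/2)T] / (σ√T)
   = [ln(125.7968/46.3706) + (0.0550 + 0.5·0.3353²)·3.3830] / (0.3353·√3.3830)
   = [0.998002 + 0.376234] / 0.616715 = 2.228316
d₂ = d₁ − σ√T = 2.228316 − 0.616715 = 1.611601
N(d₁) = 0.987070,  N(d₂) = 0.946476,  e^(−rT) = 0.830220
E₀ = V₀·N(d₁) − D·e^(−rT)·N(d₂)
   = 125.7968·0.987070 − 46.3706·0.830220·0.946476 = 87.733070
B₀ = V₀ − E₀ = 125.7968 − 87.733070 = 38.063730
spread = −(1/T)·ln(B₀/D) − r = −(1/3.3830)·ln(38.063730/46.3706) − 0.0550 = 0.00335170
in basis points: 0.00335170 × 10⁴ = 33.5170 bp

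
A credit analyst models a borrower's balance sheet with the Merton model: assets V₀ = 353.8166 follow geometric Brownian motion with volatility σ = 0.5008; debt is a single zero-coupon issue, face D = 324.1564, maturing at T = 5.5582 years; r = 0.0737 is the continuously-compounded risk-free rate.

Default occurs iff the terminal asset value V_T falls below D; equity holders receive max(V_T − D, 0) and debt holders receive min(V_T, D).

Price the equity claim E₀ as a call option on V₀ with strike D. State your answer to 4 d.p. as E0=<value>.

d₁ = [ln(V₀/D) + (r + σ²/2)T] / (σ√T)
   = [ln(353.8166/324.1564) + (0.0737 + 0.5·0.5008²)·5.5582] / (0.5008·√5.5582)
   = [0.087553 + 1.106639] / 1.180678 = 1.011446
d₂ = d₁ − σ√T = 1.011446 − 1.180678 = -0.169232
N(d₁) = 0.844099,  N(d₂) = 0.432807,  e^(−rT) = 0.663890
E₀ = V₀·N(d₁) − D·e^(−rT)·N(d₂)
   = 353.8166·0.844099 − 324.1564·0.663890·0.432807 = 205.514195

E0=205.5142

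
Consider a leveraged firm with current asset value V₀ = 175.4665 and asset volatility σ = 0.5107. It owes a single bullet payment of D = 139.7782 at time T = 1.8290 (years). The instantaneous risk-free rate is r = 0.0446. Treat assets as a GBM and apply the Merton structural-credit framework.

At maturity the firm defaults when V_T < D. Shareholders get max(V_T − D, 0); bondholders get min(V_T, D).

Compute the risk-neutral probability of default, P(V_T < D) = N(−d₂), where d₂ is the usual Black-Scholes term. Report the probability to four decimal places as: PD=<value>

PD=0.4594

d₁ = [ln(V₀/D) + (r + σ²/2)T] / (σ√T)
   = [ln(175.4665/139.7782) + (0.0446 + 0.5·0.5107²)·1.8290] / (0.5107·√1.8290)
   = [0.227391 + 0.320088] / 0.690673 = 0.792675
d₂ = d₁ − σ√T = 0.792675 − 0.690673 = 0.102002
risk-neutral PD = N(−d₂) = N(-0.102002) = 0.459378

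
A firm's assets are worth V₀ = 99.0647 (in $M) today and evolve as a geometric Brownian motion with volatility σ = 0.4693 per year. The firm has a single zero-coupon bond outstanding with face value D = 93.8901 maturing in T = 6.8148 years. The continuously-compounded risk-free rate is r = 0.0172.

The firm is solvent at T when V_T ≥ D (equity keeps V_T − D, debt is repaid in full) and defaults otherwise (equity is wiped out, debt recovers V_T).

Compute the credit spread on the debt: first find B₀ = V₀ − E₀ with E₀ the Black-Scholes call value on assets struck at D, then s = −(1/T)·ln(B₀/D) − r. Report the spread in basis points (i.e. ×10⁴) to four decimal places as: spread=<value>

spread=783.7127

d₁ = [ln(V₀/D) + (r + σ²/2)T] / (σ√T)
   = [ln(99.0647/93.8901) + (0.0172 + 0.5·0.4693²)·6.8148] / (0.4693·√6.8148)
   = [0.053648 + 0.867669] / 1.225116 = 0.752025
d₂ = d₁ − σ√T = 0.752025 − 1.225116 = -0.473091
N(d₁) = 0.773982,  N(d₂) = 0.318074,  e^(−rT) = 0.889394
E₀ = V₀·N(d₁) − D·e^(−rT)·N(d₂)
   = 99.0647·0.773982 − 93.8901·0.889394·0.318074 = 50.113402
B₀ = V₀ − E₀ = 99.0647 − 50.113402 = 48.951298
spread = −(1/T)·ln(B₀/D) − r = −(1/6.8148)·ln(48.951298/93.8901) − 0.0172 = 0.07837127
in basis points: 0.07837127 × 10⁴ = 783.7127 bp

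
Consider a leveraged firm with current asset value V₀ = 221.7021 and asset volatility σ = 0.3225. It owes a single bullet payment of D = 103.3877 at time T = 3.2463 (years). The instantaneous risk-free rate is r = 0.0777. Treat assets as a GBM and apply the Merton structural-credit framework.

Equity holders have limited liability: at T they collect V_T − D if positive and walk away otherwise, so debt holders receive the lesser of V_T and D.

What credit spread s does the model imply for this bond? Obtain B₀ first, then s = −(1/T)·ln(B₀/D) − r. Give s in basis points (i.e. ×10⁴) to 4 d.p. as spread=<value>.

spread=47.2960

d₁ = [ln(V₀/D) + (r + σ²/2)T] / (σ√T)
   = [ln(221.7021/103.3877) + (0.0777 + 0.5·0.3225²)·3.2463] / (0.3225·√3.2463)
   = [0.762849 + 0.421055] / 0.581064 = 2.037475
d₂ = d₁ − σ√T = 2.037475 − 0.581064 = 1.456411
N(d₁) = 0.979199,  N(d₂) = 0.927361,  e^(−rT) = 0.777060
E₀ = V₀·N(d₁) − D·e^(−rT)·N(d₂)
   = 221.7021·0.979199 − 103.3877·0.777060·0.927361 = 142.587709
B₀ = V₀ − E₀ = 221.7021 − 142.587709 = 79.114391
spread = −(1/T)·ln(B₀/D) − r = −(1/3.2463)·ln(79.114391/103.3877) − 0.0777 = 0.00472960
in basis points: 0.00472960 × 10⁴ = 47.2960 bp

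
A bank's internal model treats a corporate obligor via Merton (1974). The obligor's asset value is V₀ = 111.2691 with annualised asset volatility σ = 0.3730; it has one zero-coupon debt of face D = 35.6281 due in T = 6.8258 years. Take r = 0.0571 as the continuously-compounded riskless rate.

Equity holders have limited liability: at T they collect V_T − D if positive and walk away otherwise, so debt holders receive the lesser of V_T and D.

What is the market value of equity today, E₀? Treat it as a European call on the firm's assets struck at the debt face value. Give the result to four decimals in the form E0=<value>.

d₁ = [ln(V₀/D) + (r + σ²/2)T] / (σ√T)
   = [ln(111.2691/35.6281) + (0.0571 + 0.5·0.3730²)·6.8258] / (0.3730·√6.8258)
   = [1.138817 + 0.864587] / 0.974508 = 2.055809
d₂ = d₁ − σ√T = 2.055809 − 0.974508 = 1.081301
N(d₁) = 0.980100,  N(d₂) = 0.860218,  e^(−rT) = 0.677224
E₀ = V₀·N(d₁) − D·e^(−rT)·N(d₂)
   = 111.2691·0.980100 − 35.6281·0.677224·0.860218 = 88.299271

E0=88.2993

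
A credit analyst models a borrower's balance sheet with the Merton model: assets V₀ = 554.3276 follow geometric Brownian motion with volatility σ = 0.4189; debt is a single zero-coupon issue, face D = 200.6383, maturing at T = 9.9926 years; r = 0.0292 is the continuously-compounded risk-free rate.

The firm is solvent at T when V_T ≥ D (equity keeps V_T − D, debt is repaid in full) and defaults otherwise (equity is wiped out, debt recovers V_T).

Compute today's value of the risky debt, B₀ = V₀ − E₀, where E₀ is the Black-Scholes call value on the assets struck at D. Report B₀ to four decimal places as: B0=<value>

d₁ = [ln(V₀/D) + (r + σ²/2)T] / (σ√T)
   = [ln(554.3276/200.6383) + (0.0292 + 0.5·0.4189²)·9.9926] / (0.4189·√9.9926)
   = [1.016252 + 1.168521] / 1.324188 = 1.649896
d₂ = d₁ − σ√T = 1.649896 − 1.324188 = 0.325708
N(d₁) = 0.950518,  N(d₂) = 0.627678,  e^(−rT) = 0.746930
E₀ = V₀·N(d₁) − D·e^(−rT)·N(d₂)
   = 554.3276·0.950518 − 200.6383·0.746930·0.627678 = 432.832844
B₀ = V₀ − E₀ = 554.3276 − 432.832844 = 121.494756

B0=121.4948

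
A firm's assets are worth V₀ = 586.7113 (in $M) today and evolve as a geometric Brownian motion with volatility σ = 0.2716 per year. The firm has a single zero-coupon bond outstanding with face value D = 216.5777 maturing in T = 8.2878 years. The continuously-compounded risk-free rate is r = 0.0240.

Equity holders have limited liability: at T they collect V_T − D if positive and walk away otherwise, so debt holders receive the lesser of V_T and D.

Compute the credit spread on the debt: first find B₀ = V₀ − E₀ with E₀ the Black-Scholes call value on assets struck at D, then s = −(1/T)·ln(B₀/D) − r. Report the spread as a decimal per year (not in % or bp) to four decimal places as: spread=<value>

spread=0.0045

d₁ = [ln(V₀/D) + (r + σ²/2)T] / (σ√T)
   = [ln(586.7113/216.5777) + (0.0240 + 0.5·0.2716²)·8.2878] / (0.2716·√8.2878)
   = [0.996584 + 0.504588] / 0.781897 = 1.919911
d₂ = d₁ − σ√T = 1.919911 − 0.781897 = 1.138014
N(d₁) = 0.972565,  N(d₂) = 0.872443,  e^(−rT) = 0.819626
E₀ = V₀·N(d₁) − D·e^(−rT)·N(d₂)
   = 586.7113·0.972565 − 216.5777·0.819626·0.872443 = 415.745458
B₀ = V₀ − E₀ = 586.7113 − 415.745458 = 170.965842
spread = −(1/T)·ln(B₀/D) − r = −(1/8.2878)·ln(170.965842/216.5777) − 0.0240 = 0.00453418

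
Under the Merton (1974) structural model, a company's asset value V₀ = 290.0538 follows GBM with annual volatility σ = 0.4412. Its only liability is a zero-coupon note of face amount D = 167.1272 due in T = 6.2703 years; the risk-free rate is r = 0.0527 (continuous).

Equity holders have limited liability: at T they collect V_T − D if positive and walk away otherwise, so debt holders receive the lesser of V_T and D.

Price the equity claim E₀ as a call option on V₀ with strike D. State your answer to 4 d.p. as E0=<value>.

d₁ = [ln(V₀/D) + (r + σ²/2)T] / (σ√T)
   = [ln(290.0538/167.1272) + (0.0527 + 0.5·0.4412²)·6.2703] / (0.4412·√6.2703)
   = [0.551311 + 0.940725] / 1.104790 = 1.350516
d₂ = d₁ − σ√T = 1.350516 − 1.104790 = 0.245726
N(d₁) = 0.911575,  N(d₂) = 0.597053,  e^(−rT) = 0.718604
E₀ = V₀·N(d₁) − D·e^(−rT)·N(d₂)
   = 290.0538·0.911575 − 167.1272·0.718604·0.597053 = 192.700692

E0=192.7007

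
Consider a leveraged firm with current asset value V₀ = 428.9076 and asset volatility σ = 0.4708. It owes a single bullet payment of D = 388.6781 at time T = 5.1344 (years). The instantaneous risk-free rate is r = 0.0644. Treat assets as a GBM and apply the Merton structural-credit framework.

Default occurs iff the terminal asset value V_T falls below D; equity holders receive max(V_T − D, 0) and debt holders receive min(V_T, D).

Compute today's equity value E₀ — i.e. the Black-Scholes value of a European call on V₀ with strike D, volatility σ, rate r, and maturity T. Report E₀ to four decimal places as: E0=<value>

d₁ = [ln(V₀/D) + (r + σ²/2)T] / (σ√T)
   = [ln(428.9076/388.6781) + (0.0644 + 0.5·0.4708²)·5.1344] / (0.4708·√5.1344)
   = [0.098490 + 0.899682] / 1.066796 = 0.935673
d₂ = d₁ − σ√T = 0.935673 − 1.066796 = -0.131123
N(d₁) = 0.825279,  N(d₂) = 0.447839,  e^(−rT) = 0.718453
E₀ = V₀·N(d₁) − D·e^(−rT)·N(d₂)
   = 428.9076·0.825279 − 388.6781·0.718453·0.447839 = 228.910878

E0=228.9109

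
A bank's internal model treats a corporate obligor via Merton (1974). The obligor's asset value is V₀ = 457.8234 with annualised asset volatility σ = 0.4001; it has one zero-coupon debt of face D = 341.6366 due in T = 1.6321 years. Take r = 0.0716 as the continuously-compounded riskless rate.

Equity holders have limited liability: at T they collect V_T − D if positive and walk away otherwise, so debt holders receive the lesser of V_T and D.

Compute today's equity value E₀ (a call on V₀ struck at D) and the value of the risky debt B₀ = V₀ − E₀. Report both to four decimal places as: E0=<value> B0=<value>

E0=176.2966 B0=281.5268

d₁ = [ln(V₀/D) + (r + σ²/2)T] / (σ√T)
   = [ln(457.8234/341.6366) + (0.0716 + 0.5·0.4001²)·1.6321] / (0.4001·√1.6321)
   = [0.292736 + 0.247492] / 0.511142 = 1.056902
d₂ = d₁ − σ√T = 1.056902 − 0.511142 = 0.545760
N(d₁) = 0.854722,  N(d₂) = 0.707384,  e^(−rT) = 0.889711
E₀ = V₀·N(d₁) − D·e^(−rT)·N(d₂)
   = 457.8234·0.854722 − 341.6366·0.889711·0.707384 = 176.296579
B₀ = V₀ − E₀ = 457.8234 − 176.296579 = 281.526821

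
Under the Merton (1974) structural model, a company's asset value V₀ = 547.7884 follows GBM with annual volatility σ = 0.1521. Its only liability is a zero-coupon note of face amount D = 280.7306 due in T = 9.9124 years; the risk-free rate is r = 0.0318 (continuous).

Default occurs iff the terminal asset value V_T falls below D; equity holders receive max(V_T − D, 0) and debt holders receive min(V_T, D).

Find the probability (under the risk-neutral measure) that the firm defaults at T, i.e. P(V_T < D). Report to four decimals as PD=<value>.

d₁ = [ln(V₀/D) + (r + σ²/2)T] / (σ√T)
   = [ln(547.7884/280.7306) + (0.0318 + 0.5·0.1521²)·9.9124] / (0.1521·√9.9124)
   = [0.668494 + 0.429873] / 0.478871 = 2.293658
d₂ = d₁ − σ√T = 2.293658 − 0.478871 = 1.814787
risk-neutral PD = N(−d₂) = N(-1.814787) = 0.034778

PD=0.0348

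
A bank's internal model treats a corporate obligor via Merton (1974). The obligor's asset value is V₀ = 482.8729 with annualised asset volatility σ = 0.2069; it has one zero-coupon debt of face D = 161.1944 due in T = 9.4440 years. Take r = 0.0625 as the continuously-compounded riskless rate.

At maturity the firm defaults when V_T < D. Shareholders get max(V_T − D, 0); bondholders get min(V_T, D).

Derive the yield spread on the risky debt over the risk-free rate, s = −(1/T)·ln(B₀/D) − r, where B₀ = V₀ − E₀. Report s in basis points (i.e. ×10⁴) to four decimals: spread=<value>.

spread=1.8491

d₁ = [ln(V₀/D) + (r + σ²/2)T] / (σ√T)
   = [ln(482.8729/161.1944) + (0.0625 + 0.5·0.2069²)·9.4440] / (0.2069·√9.4440)
   = [1.097142 + 0.792388] / 0.635826 = 2.971771
d₂ = d₁ − σ√T = 2.971771 − 0.635826 = 2.335944
N(d₁) = 0.998520,  N(d₂) = 0.990253,  e^(−rT) = 0.554189
E₀ = V₀·N(d₁) − D·e^(−rT)·N(d₂)
   = 482.8729·0.998520 − 161.1944·0.554189·0.990253 = 393.696644
B₀ = V₀ − E₀ = 482.8729 − 393.696644 = 89.176256
spread = −(1/T)·ln(B₀/D) − r = −(1/9.4440)·ln(89.176256/161.1944) − 0.0625 = 0.00018491
in basis points: 0.00018491 × 10⁴ = 1.8491 bp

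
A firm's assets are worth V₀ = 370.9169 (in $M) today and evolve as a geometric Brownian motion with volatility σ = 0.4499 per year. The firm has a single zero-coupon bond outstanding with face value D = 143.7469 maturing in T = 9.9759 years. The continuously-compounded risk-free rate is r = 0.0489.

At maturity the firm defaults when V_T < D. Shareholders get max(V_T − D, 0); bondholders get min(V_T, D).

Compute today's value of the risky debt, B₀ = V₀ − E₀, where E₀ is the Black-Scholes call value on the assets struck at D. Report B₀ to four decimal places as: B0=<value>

d₁ = [ln(V₀/D) + (r + σ²/2)T] / (σ√T)
   = [ln(370.9169/143.7469) + (0.0489 + 0.5·0.4499²)·9.9759] / (0.4499·√9.9759)
   = [0.947924 + 1.497433] / 1.420993 = 1.720878
d₂ = d₁ − σ√T = 1.720878 − 1.420993 = 0.299885
N(d₁) = 0.957364,  N(d₂) = 0.617868,  e^(−rT) = 0.613962
E₀ = V₀·N(d₁) − D·e^(−rT)·N(d₂)
   = 370.9169·0.957364 − 143.7469·0.613962·0.617868 = 300.572294
B₀ = V₀ − E₀ = 370.9169 − 300.572294 = 70.344606

B0=70.3446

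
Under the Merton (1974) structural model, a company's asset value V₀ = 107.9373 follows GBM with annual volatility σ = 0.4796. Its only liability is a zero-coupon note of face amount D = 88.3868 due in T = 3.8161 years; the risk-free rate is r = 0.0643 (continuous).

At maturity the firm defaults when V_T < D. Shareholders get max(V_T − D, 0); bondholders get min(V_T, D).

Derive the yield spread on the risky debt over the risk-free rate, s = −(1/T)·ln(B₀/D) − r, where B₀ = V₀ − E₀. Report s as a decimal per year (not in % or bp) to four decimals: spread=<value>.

spread=0.0677

d₁ = [ln(V₀/D) + (r + σ²/2)T] / (σ√T)
   = [ln(107.9373/88.3868) + (0.0643 + 0.5·0.4796²)·3.8161] / (0.4796·√3.8161)
   = [0.199828 + 0.684258] / 0.936891 = 0.943637
d₂ = d₁ − σ√T = 0.943637 − 0.936891 = 0.006747
N(d₁) = 0.827323,  N(d₂) = 0.502691,  e^(−rT) = 0.782411
E₀ = V₀·N(d₁) − D·e^(−rT)·N(d₂)
   = 107.9373·0.827323 − 88.3868·0.782411·0.502691 = 54.535436
B₀ = V₀ − E₀ = 107.9373 − 54.535436 = 53.401864
spread = −(1/T)·ln(B₀/D) − r = −(1/3.8161)·ln(53.401864/88.3868) − 0.0643 = 0.06773977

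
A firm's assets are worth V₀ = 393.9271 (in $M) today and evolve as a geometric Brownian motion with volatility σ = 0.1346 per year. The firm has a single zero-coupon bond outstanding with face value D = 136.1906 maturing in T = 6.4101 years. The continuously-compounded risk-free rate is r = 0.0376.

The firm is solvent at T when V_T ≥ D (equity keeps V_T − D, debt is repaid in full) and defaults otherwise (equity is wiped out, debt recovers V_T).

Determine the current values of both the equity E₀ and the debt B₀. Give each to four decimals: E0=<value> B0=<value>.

E0=286.9060 B0=107.0211

d₁ = [ln(V₀/D) + (r + σ²/2)T] / (σ√T)
   = [ln(393.9271/136.1906) + (0.0376 + 0.5·0.1346²)·6.4101] / (0.1346·√6.4101)
   = [1.062110 + 0.299086] / 0.340783 = 3.994325
d₂ = d₁ − σ√T = 3.994325 − 0.340783 = 3.653542
N(d₁) = 0.999968,  N(d₂) = 0.999871,  e^(−rT) = 0.785826
E₀ = V₀·N(d₁) − D·e^(−rT)·N(d₂)
   = 393.9271·0.999968 − 136.1906·0.785826·0.999871 = 286.906034
B₀ = V₀ − E₀ = 393.9271 − 286.906034 = 107.021066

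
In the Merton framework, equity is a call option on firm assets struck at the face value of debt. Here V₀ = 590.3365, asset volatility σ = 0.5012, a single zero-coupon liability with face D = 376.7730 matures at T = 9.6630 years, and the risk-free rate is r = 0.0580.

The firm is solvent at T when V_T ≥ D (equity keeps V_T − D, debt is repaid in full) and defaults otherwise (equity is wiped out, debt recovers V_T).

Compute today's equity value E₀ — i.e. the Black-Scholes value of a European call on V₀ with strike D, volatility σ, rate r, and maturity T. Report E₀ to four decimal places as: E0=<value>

E0=448.6556

d₁ = [ln(V₀/D) + (r + σ²/2)T] / (σ√T)
   = [ln(590.3365/376.7730) + (0.0580 + 0.5·0.5012²)·9.6630] / (0.5012·√9.6630)
   = [0.449050 + 1.774134] / 1.557999 = 1.426948
d₂ = d₁ − σ√T = 1.426948 − 1.557999 = -0.131050
N(d₁) = 0.923203,  N(d₂) = 0.447868,  e^(−rT) = 0.570950
E₀ = V₀·N(d₁) − D·e^(−rT)·N(d₂)
   = 590.3365·0.923203 − 376.7730·0.570950·0.447868 = 448.655564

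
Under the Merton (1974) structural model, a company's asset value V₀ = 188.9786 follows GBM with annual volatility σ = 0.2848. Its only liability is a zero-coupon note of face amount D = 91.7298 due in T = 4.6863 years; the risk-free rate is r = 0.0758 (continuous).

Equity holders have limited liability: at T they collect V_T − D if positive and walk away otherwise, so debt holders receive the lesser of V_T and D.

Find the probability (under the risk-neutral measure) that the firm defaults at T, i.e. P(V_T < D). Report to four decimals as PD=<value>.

d₁ = [ln(V₀/D) + (r + σ²/2)T] / (σ√T)
   = [ln(188.9786/91.7298) + (0.0758 + 0.5·0.2848²)·4.6863] / (0.2848·√4.6863)
   = [0.722786 + 0.545277] / 0.616531 = 2.056771
d₂ = d₁ − σ√T = 2.056771 − 0.616531 = 1.440240
risk-neutral PD = N(−d₂) = N(-1.440240) = 0.074900

PD=0.0749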